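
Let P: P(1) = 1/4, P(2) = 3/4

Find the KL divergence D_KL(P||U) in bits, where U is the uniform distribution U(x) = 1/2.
0.1887 bits

U(i) = 1/2 for all i

D_KL(P||U) = Σ P(x) log₂(P(x) / (1/2))
           = Σ P(x) log₂(P(x)) + log₂(2)
           = log₂(2) - H(P)

H(P) = -Σ P(x) log₂(P(x)):
  -P(1)·log₂(P(1)) = -(1/4)·log₂(1/4) = 0.50000
  -P(2)·log₂(P(2)) = -(3/4)·log₂(3/4) = 0.31128
H(P) = 0.50000 + 0.31128 = 0.81128 bits

log₂(2) = 1.00000 bits

D_KL(P||U) = 1.00000 - 0.81128 = 0.18872 ≈ 0.1887 bits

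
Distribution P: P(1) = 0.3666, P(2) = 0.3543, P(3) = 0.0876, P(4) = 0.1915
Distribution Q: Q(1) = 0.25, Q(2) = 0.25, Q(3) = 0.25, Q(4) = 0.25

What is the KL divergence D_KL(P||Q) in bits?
0.1745 bits

D_KL(P||Q) = Σ P(x) log₂(P(x)/Q(x))

Computing term by term:
  P(1)·log₂(P(1)/Q(1)) = 0.3666·log₂(0.3666/0.25) = 0.20247
  P(2)·log₂(P(2)/Q(2)) = 0.3543·log₂(0.3543/0.25) = 0.17823
  P(3)·log₂(P(3)/Q(3)) = 0.0876·log₂(0.0876/0.25) = -0.13253
  P(4)·log₂(P(4)/Q(4)) = 0.1915·log₂(0.1915/0.25) = -0.07365

D_KL(P||Q) = 0.20247 + 0.17823 - 0.13253 - 0.07365 = 0.17452 ≈ 0.1745 bits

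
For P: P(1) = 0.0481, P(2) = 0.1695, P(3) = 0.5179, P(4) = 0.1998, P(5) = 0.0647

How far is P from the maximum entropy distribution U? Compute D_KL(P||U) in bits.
0.4659 bits

U(i) = 1/5 for all i

D_KL(P||U) = Σ P(x) log₂(P(x) / (1/5))
           = Σ P(x) log₂(P(x)) + log₂(5)
           = log₂(5) - H(P)

H(P) = -Σ P(x) log₂(P(x)):
  -P(1)·log₂(P(1)) = -(0.0481)·log₂(0.0481) = 0.21057
  -P(2)·log₂(P(2)) = -(0.1695)·log₂(0.1695) = 0.43403
  -P(3)·log₂(P(3)) = -(0.5179)·log₂(0.5179) = 0.49162
  -P(4)·log₂(P(4)) = -(0.1998)·log₂(0.1998) = 0.46421
  -P(5)·log₂(P(5)) = -(0.0647)·log₂(0.0647) = 0.25557
H(P) = 0.21057 + 0.43403 + 0.49162 + 0.46421 + 0.25557 = 1.85600 bits

log₂(5) = 2.32193 bits

D_KL(P||U) = 2.32193 - 1.85600 = 0.46593 ≈ 0.4659 bits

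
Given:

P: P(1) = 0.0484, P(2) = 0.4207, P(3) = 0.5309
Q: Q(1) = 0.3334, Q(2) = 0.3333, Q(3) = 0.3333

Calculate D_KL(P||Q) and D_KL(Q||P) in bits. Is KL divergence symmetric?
D_KL(P||Q) = 0.3632 bits, D_KL(Q||P) = 0.5924 bits. No, KL divergence is not symmetric.

D_KL(P||Q) = Σ P(x) log₂(P(x)/Q(x))

Computing term by term:
  P(1)·log₂(P(1)/Q(1)) = 0.0484·log₂(0.0484/0.3334) = -0.13475
  P(2)·log₂(P(2)/Q(2)) = 0.4207·log₂(0.4207/0.3333) = 0.14134
  P(3)·log₂(P(3)/Q(3)) = 0.5309·log₂(0.5309/0.3333) = 0.35656

D_KL(P||Q) = -0.13475 + 0.14134 + 0.35656 = 0.36315 ≈ 0.3632 bits

D_KL(Q||P) = Σ Q(x) log₂(Q(x)/P(x))

Computing term by term:
  Q(1)·log₂(Q(1)/P(1)) = 0.3334·log₂(0.3334/0.0484) = 0.92824
  Q(2)·log₂(Q(2)/P(2)) = 0.3333·log₂(0.3333/0.4207) = -0.11198
  Q(3)·log₂(Q(3)/P(3)) = 0.3333·log₂(0.3333/0.5309) = -0.22385

D_KL(Q||P) = 0.92824 - 0.11198 - 0.22385 = 0.59241 ≈ 0.5924 bits

These are NOT equal (difference: 0.2292 bits). KL divergence is asymmetric: D_KL(P||Q) ≠ D_KL(Q||P) in general.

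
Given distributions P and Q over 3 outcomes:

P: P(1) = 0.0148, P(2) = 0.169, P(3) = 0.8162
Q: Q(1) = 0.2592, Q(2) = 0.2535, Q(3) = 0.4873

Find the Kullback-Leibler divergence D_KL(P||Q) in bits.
0.4474 bits

D_KL(P||Q) = Σ P(x) log₂(P(x)/Q(x))

Computing term by term:
  P(1)·log₂(P(1)/Q(1)) = 0.0148·log₂(0.0148/0.2592) = -0.06113
  P(2)·log₂(P(2)/Q(2)) = 0.169·log₂(0.169/0.2535) = -0.09886
  P(3)·log₂(P(3)/Q(3)) = 0.8162·log₂(0.8162/0.4873) = 0.60734

D_KL(P||Q) = -0.06113 - 0.09886 + 0.60734 = 0.44735 ≈ 0.4474 bits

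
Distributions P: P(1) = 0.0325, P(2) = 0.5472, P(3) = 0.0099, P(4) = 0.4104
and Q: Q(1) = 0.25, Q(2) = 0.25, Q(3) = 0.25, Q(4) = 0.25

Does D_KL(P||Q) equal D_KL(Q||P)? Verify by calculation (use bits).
D_KL(P||Q) = 0.7701 bits, D_KL(Q||P) = 1.4391 bits. No — D_KL(P||Q) ≠ D_KL(Q||P) for this pair.

D_KL(P||Q) = Σ P(x) log₂(P(x)/Q(x))

Computing term by term:
  P(1)·log₂(P(1)/Q(1)) = 0.0325·log₂(0.0325/0.25) = -0.09566
  P(2)·log₂(P(2)/Q(2)) = 0.5472·log₂(0.5472/0.25) = 0.61841
  P(3)·log₂(P(3)/Q(3)) = 0.0099·log₂(0.0099/0.25) = -0.04612
  P(4)·log₂(P(4)/Q(4)) = 0.4104·log₂(0.4104/0.25) = 0.29348

D_KL(P||Q) = -0.09566 + 0.61841 - 0.04612 + 0.29348 = 0.77011 ≈ 0.7701 bits

D_KL(Q||P) = Σ Q(x) log₂(Q(x)/P(x))

Computing term by term:
  Q(1)·log₂(Q(1)/P(1)) = 0.25·log₂(0.25/0.0325) = 0.73585
  Q(2)·log₂(Q(2)/P(2)) = 0.25·log₂(0.25/0.5472) = -0.28254
  Q(3)·log₂(Q(3)/P(3)) = 0.25·log₂(0.25/0.0099) = 1.16459
  Q(4)·log₂(Q(4)/P(4)) = 0.25·log₂(0.25/0.4104) = -0.17878

D_KL(Q||P) = 0.73585 - 0.28254 + 1.16459 - 0.17878 = 1.43912 ≈ 1.4391 bits

These are NOT equal (difference: 0.6690 bits). KL divergence is asymmetric: D_KL(P||Q) ≠ D_KL(Q||P) in general.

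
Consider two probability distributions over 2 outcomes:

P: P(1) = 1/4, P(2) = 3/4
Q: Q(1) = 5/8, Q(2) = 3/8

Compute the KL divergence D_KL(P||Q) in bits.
0.4195 bits

D_KL(P||Q) = Σ P(x) log₂(P(x)/Q(x))

Computing term by term:
  P(1)·log₂(P(1)/Q(1)) = (1/4)·log₂((1/4)/(5/8)) = -0.33048
  P(2)·log₂(P(2)/Q(2)) = (3/4)·log₂((3/4)/(3/8)) = 0.75000

D_KL(P||Q) = -0.33048 + 0.75000 = 0.41952 ≈ 0.4195 bits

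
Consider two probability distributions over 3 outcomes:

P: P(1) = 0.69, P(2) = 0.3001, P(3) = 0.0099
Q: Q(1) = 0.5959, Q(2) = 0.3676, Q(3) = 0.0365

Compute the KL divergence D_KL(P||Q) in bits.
0.0395 bits

D_KL(P||Q) = Σ P(x) log₂(P(x)/Q(x))

Computing term by term:
  P(1)·log₂(P(1)/Q(1)) = 0.69·log₂(0.69/0.5959) = 0.14595
  P(2)·log₂(P(2)/Q(2)) = 0.3001·log₂(0.3001/0.3676) = -0.08784
  P(3)·log₂(P(3)/Q(3)) = 0.0099·log₂(0.0099/0.0365) = -0.01864

D_KL(P||Q) = 0.14595 - 0.08784 - 0.01864 = 0.03947 ≈ 0.0395 bits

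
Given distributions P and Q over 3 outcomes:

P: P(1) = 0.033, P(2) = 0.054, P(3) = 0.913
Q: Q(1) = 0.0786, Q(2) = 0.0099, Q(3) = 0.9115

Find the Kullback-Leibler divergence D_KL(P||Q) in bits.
0.0930 bits

D_KL(P||Q) = Σ P(x) log₂(P(x)/Q(x))

Computing term by term:
  P(1)·log₂(P(1)/Q(1)) = 0.033·log₂(0.033/0.0786) = -0.04132
  P(2)·log₂(P(2)/Q(2)) = 0.054·log₂(0.054/0.0099) = 0.13216
  P(3)·log₂(P(3)/Q(3)) = 0.913·log₂(0.913/0.9115) = 0.00217

D_KL(P||Q) = -0.04132 + 0.13216 + 0.00217 = 0.09301 ≈ 0.0930 bits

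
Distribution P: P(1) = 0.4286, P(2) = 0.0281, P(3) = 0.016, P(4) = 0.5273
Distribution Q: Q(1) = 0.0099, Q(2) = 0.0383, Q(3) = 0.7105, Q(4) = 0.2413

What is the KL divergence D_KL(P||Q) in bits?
2.8245 bits

D_KL(P||Q) = Σ P(x) log₂(P(x)/Q(x))

Computing term by term:
  P(1)·log₂(P(1)/Q(1)) = 0.4286·log₂(0.4286/0.0099) = 2.32990
  P(2)·log₂(P(2)/Q(2)) = 0.0281·log₂(0.0281/0.0383) = -0.01255
  P(3)·log₂(P(3)/Q(3)) = 0.016·log₂(0.016/0.7105) = -0.08756
  P(4)·log₂(P(4)/Q(4)) = 0.5273·log₂(0.5273/0.2413) = 0.59469

D_KL(P||Q) = 2.32990 - 0.01255 - 0.08756 + 0.59469 = 2.82448 ≈ 2.8245 bits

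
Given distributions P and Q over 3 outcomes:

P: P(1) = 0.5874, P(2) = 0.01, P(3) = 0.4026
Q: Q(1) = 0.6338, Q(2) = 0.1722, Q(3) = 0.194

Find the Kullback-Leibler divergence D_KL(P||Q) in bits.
0.3186 bits

D_KL(P||Q) = Σ P(x) log₂(P(x)/Q(x))

Computing term by term:
  P(1)·log₂(P(1)/Q(1)) = 0.5874·log₂(0.5874/0.6338) = -0.06443
  P(2)·log₂(P(2)/Q(2)) = 0.01·log₂(0.01/0.1722) = -0.04106
  P(3)·log₂(P(3)/Q(3)) = 0.4026·log₂(0.4026/0.194) = 0.42405

D_KL(P||Q) = -0.06443 - 0.04106 + 0.42405 = 0.31856 ≈ 0.3186 bits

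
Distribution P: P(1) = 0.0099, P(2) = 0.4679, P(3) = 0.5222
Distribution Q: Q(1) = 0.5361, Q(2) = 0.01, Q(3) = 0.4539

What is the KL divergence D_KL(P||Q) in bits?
2.6446 bits

D_KL(P||Q) = Σ P(x) log₂(P(x)/Q(x))

Computing term by term:
  P(1)·log₂(P(1)/Q(1)) = 0.0099·log₂(0.0099/0.5361) = -0.05701
  P(2)·log₂(P(2)/Q(2)) = 0.4679·log₂(0.4679/0.01) = 2.59597
  P(3)·log₂(P(3)/Q(3)) = 0.5222·log₂(0.5222/0.4539) = 0.10560

D_KL(P||Q) = -0.05701 + 2.59597 + 0.10560 = 2.64456 ≈ 2.6446 bits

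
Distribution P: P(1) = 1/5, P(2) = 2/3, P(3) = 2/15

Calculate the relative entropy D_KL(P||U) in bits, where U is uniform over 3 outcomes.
0.3430 bits

U(i) = 1/3 for all i

D_KL(P||U) = Σ P(x) log₂(P(x) / (1/3))
           = Σ P(x) log₂(P(x)) + log₂(3)
           = log₂(3) - H(P)

H(P) = -Σ P(x) log₂(P(x)):
  -P(1)·log₂(P(1)) = -(1/5)·log₂(1/5) = 0.46439
  -P(2)·log₂(P(2)) = -(2/3)·log₂(2/3) = 0.38998
  -P(3)·log₂(P(3)) = -(2/15)·log₂(2/15) = 0.38759
H(P) = 0.46439 + 0.38998 + 0.38759 = 1.24196 bits

log₂(3) = 1.58496 bits

D_KL(P||U) = 1.58496 - 1.24196 = 0.34300 ≈ 0.3430 bits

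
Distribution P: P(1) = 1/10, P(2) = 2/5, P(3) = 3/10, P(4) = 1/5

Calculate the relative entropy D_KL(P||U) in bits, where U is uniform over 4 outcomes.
0.1536 bits

U(i) = 1/4 for all i

D_KL(P||U) = Σ P(x) log₂(P(x) / (1/4))
           = Σ P(x) log₂(P(x)) + log₂(4)
           = log₂(4) - H(P)

H(P) = -Σ P(x) log₂(P(x)):
  -P(1)·log₂(P(1)) = -(1/10)·log₂(1/10) = 0.33219
  -P(2)·log₂(P(2)) = -(2/5)·log₂(2/5) = 0.52877
  -P(3)·log₂(P(3)) = -(3/10)·log₂(3/10) = 0.52109
  -P(4)·log₂(P(4)) = -(1/5)·log₂(1/5) = 0.46439
H(P) = 0.33219 + 0.52877 + 0.52109 + 0.46439 = 1.84644 bits

log₂(4) = 2.00000 bits

D_KL(P||U) = 2.00000 - 1.84644 = 0.15356 ≈ 0.1536 bits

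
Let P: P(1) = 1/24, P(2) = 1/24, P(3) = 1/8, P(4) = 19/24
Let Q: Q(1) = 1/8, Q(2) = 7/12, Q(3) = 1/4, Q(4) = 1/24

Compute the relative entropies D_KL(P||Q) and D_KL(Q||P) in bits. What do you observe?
D_KL(P||Q) = 3.0133 bits, D_KL(Q||P) = 2.4921 bits. The two directions give different values (D_KL(P||Q) exceeds D_KL(Q||P) by 0.5212 bits): KL divergence is asymmetric.

D_KL(P||Q) = Σ P(x) log₂(P(x)/Q(x))

Computing term by term:
  P(1)·log₂(P(1)/Q(1)) = (1/24)·log₂((1/24)/(1/8)) = -0.06604
  P(2)·log₂(P(2)/Q(2)) = (1/24)·log₂((1/24)/(7/12)) = -0.15864
  P(3)·log₂(P(3)/Q(3)) = (1/8)·log₂((1/8)/(1/4)) = -0.12500
  P(4)·log₂(P(4)/Q(4)) = (19/24)·log₂((19/24)/(1/24)) = 3.36294

D_KL(P||Q) = -0.06604 - 0.15864 - 0.12500 + 3.36294 = 3.01326 ≈ 3.0133 bits

D_KL(Q||P) = Σ Q(x) log₂(Q(x)/P(x))

Computing term by term:
  Q(1)·log₂(Q(1)/P(1)) = (1/8)·log₂((1/8)/(1/24)) = 0.19812
  Q(2)·log₂(Q(2)/P(2)) = (7/12)·log₂((7/12)/(1/24)) = 2.22096
  Q(3)·log₂(Q(3)/P(3)) = (1/4)·log₂((1/4)/(1/8)) = 0.25000
  Q(4)·log₂(Q(4)/P(4)) = (1/24)·log₂((1/24)/(19/24)) = -0.17700

D_KL(Q||P) = 0.19812 + 2.22096 + 0.25000 - 0.17700 = 2.49208 ≈ 2.4921 bits

These are NOT equal (difference: 0.5212 bits). KL divergence is asymmetric: D_KL(P||Q) ≠ D_KL(Q||P) in general.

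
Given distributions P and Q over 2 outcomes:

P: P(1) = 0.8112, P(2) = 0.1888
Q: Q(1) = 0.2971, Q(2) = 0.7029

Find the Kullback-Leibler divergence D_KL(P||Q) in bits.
0.8175 bits

D_KL(P||Q) = Σ P(x) log₂(P(x)/Q(x))

Computing term by term:
  P(1)·log₂(P(1)/Q(1)) = 0.8112·log₂(0.8112/0.2971) = 1.17552
  P(2)·log₂(P(2)/Q(2)) = 0.1888·log₂(0.1888/0.7029) = -0.35805

D_KL(P||Q) = 1.17552 - 0.35805 = 0.81747 ≈ 0.8175 bits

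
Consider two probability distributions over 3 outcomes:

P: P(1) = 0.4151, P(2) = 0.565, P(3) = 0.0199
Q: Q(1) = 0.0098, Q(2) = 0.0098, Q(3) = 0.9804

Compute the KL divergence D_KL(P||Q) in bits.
5.4364 bits

D_KL(P||Q) = Σ P(x) log₂(P(x)/Q(x))

Computing term by term:
  P(1)·log₂(P(1)/Q(1)) = 0.4151·log₂(0.4151/0.0098) = 2.24342
  P(2)·log₂(P(2)/Q(2)) = 0.565·log₂(0.565/0.0098) = 3.30487
  P(3)·log₂(P(3)/Q(3)) = 0.0199·log₂(0.0199/0.9804) = -0.11189

D_KL(P||Q) = 2.24342 + 3.30487 - 0.11189 = 5.43640 ≈ 5.4364 bits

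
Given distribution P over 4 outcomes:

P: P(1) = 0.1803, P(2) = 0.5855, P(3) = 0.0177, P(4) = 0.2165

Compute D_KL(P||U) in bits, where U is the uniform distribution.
0.5213 bits

U(i) = 1/4 for all i

D_KL(P||U) = Σ P(x) log₂(P(x) / (1/4))
           = Σ P(x) log₂(P(x)) + log₂(4)
           = log₂(4) - H(P)

H(P) = -Σ P(x) log₂(P(x)):
  -P(1)·log₂(P(1)) = -(0.1803)·log₂(0.1803) = 0.44562
  -P(2)·log₂(P(2)) = -(0.5855)·log₂(0.5855) = 0.45216
  -P(3)·log₂(P(3)) = -(0.0177)·log₂(0.0177) = 0.10302
  -P(4)·log₂(P(4)) = -(0.2165)·log₂(0.2165) = 0.47794
H(P) = 0.44562 + 0.45216 + 0.10302 + 0.47794 = 1.47874 bits

log₂(4) = 2.00000 bits

D_KL(P||U) = 2.00000 - 1.47874 = 0.52126 ≈ 0.5213 bits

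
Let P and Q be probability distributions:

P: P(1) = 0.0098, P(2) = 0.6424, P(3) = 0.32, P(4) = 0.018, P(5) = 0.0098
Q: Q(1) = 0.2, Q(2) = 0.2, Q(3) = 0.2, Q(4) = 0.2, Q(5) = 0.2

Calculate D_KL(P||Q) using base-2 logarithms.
1.1506 bits

D_KL(P||Q) = Σ P(x) log₂(P(x)/Q(x))

Computing term by term:
  P(1)·log₂(P(1)/Q(1)) = 0.0098·log₂(0.0098/0.2) = -0.04264
  P(2)·log₂(P(2)/Q(2)) = 0.6424·log₂(0.6424/0.2) = 1.08146
  P(3)·log₂(P(3)/Q(3)) = 0.32·log₂(0.32/0.2) = 0.21698
  P(4)·log₂(P(4)/Q(4)) = 0.018·log₂(0.018/0.2) = -0.06253
  P(5)·log₂(P(5)/Q(5)) = 0.0098·log₂(0.0098/0.2) = -0.04264

D_KL(P||Q) = -0.04264 + 1.08146 + 0.21698 - 0.06253 - 0.04264 = 1.15063 ≈ 1.1506 bits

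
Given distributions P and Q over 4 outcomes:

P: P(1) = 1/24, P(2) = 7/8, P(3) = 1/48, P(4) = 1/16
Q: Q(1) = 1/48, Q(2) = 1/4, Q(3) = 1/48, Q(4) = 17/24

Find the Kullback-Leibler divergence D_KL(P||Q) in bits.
1.4042 bits

D_KL(P||Q) = Σ P(x) log₂(P(x)/Q(x))

Computing term by term:
  P(1)·log₂(P(1)/Q(1)) = (1/24)·log₂((1/24)/(1/48)) = 0.04167
  P(2)·log₂(P(2)/Q(2)) = (7/8)·log₂((7/8)/(1/4)) = 1.58144
  P(3)·log₂(P(3)/Q(3)) = (1/48)·log₂((1/48)/(1/48)) = 0.00000
  P(4)·log₂(P(4)/Q(4)) = (1/16)·log₂((1/16)/(17/24)) = -0.21891

D_KL(P||Q) = 0.04167 + 1.58144 + 0.00000 - 0.21891 = 1.40420 ≈ 1.4042 bits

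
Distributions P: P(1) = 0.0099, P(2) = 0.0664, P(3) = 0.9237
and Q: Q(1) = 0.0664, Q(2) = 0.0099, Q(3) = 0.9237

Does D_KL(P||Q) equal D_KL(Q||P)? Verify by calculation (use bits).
D_KL(P||Q) = 0.1551 bits, D_KL(Q||P) = 0.1551 bits. Yes — for this pair D_KL(P||Q) = D_KL(Q||P).

D_KL(P||Q) = Σ P(x) log₂(P(x)/Q(x))

Computing term by term:
  P(1)·log₂(P(1)/Q(1)) = 0.0099·log₂(0.0099/0.0664) = -0.02718
  P(2)·log₂(P(2)/Q(2)) = 0.0664·log₂(0.0664/0.0099) = 0.18231
  P(3)·log₂(P(3)/Q(3)) = 0.9237·log₂(0.9237/0.9237) = 0.00000

D_KL(P||Q) = -0.02718 + 0.18231 + 0.00000 = 0.15513 ≈ 0.1551 bits

D_KL(Q||P) = Σ Q(x) log₂(Q(x)/P(x))

Computing term by term:
  Q(1)·log₂(Q(1)/P(1)) = 0.0664·log₂(0.0664/0.0099) = 0.18231
  Q(2)·log₂(Q(2)/P(2)) = 0.0099·log₂(0.0099/0.0664) = -0.02718
  Q(3)·log₂(Q(3)/P(3)) = 0.9237·log₂(0.9237/0.9237) = 0.00000

D_KL(Q||P) = 0.18231 - 0.02718 + 0.00000 = 0.15513 ≈ 0.1551 bits

These ARE equal here. Q is P with outcomes relabeled (Q(1) = P(2), Q(2) = P(1)) by a relabeling that is its own inverse, so the two sums contain exactly the same terms in a different order. This is a special case — KL divergence is not symmetric in general: D_KL(P||Q) ≠ D_KL(Q||P) for most P, Q.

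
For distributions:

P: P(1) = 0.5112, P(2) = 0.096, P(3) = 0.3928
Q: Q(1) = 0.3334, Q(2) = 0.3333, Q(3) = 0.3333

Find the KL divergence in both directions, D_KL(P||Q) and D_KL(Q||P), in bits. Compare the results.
D_KL(P||Q) = 0.2359 bits, D_KL(Q||P) = 0.3139 bits. D_KL(Q||P) is larger than D_KL(P||Q) by 0.0780 bits; the two directions differ.

D_KL(P||Q) = Σ P(x) log₂(P(x)/Q(x))

Computing term by term:
  P(1)·log₂(P(1)/Q(1)) = 0.5112·log₂(0.5112/0.3334) = 0.31522
  P(2)·log₂(P(2)/Q(2)) = 0.096·log₂(0.096/0.3333) = -0.17239
  P(3)·log₂(P(3)/Q(3)) = 0.3928·log₂(0.3928/0.3333) = 0.09308

D_KL(P||Q) = 0.31522 - 0.17239 + 0.09308 = 0.23591 ≈ 0.2359 bits

D_KL(Q||P) = Σ Q(x) log₂(Q(x)/P(x))

Computing term by term:
  Q(1)·log₂(Q(1)/P(1)) = 0.3334·log₂(0.3334/0.5112) = -0.20559
  Q(2)·log₂(Q(2)/P(2)) = 0.3333·log₂(0.3333/0.096) = 0.59851
  Q(3)·log₂(Q(3)/P(3)) = 0.3333·log₂(0.3333/0.3928) = -0.07898

D_KL(Q||P) = -0.20559 + 0.59851 - 0.07898 = 0.31394 ≈ 0.3139 bits

These are NOT equal (difference: 0.0780 bits). KL divergence is asymmetric: D_KL(P||Q) ≠ D_KL(Q||P) in general.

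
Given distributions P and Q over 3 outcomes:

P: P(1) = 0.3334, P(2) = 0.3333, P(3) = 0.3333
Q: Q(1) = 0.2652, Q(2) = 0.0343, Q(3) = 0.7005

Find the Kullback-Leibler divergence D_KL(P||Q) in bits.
0.8463 bits

D_KL(P||Q) = Σ P(x) log₂(P(x)/Q(x))

Computing term by term:
  P(1)·log₂(P(1)/Q(1)) = 0.3334·log₂(0.3334/0.2652) = 0.11008
  P(2)·log₂(P(2)/Q(2)) = 0.3333·log₂(0.3333/0.0343) = 1.09340
  P(3)·log₂(P(3)/Q(3)) = 0.3333·log₂(0.3333/0.7005) = -0.35715

D_KL(P||Q) = 0.11008 + 1.09340 - 0.35715 = 0.84633 ≈ 0.8463 bits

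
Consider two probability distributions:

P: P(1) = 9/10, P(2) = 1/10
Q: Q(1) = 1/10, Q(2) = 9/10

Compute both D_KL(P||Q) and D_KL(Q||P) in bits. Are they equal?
D_KL(P||Q) = 2.5359 bits, D_KL(Q||P) = 2.5359 bits. Yes, in this case they are equal (although KL divergence is not symmetric in general).

D_KL(P||Q) = Σ P(x) log₂(P(x)/Q(x))

Computing term by term:
  P(1)·log₂(P(1)/Q(1)) = (9/10)·log₂((9/10)/(1/10)) = 2.85293
  P(2)·log₂(P(2)/Q(2)) = (1/10)·log₂((1/10)/(9/10)) = -0.31699

D_KL(P||Q) = 2.85293 - 0.31699 = 2.53594 ≈ 2.5359 bits

D_KL(Q||P) = Σ Q(x) log₂(Q(x)/P(x))

Computing term by term:
  Q(1)·log₂(Q(1)/P(1)) = (1/10)·log₂((1/10)/(9/10)) = -0.31699
  Q(2)·log₂(Q(2)/P(2)) = (9/10)·log₂((9/10)/(1/10)) = 2.85293

D_KL(Q||P) = -0.31699 + 2.85293 = 2.53594 ≈ 2.5359 bits

These ARE equal here. Q is P with outcomes relabeled (Q(1) = P(2), Q(2) = P(1)) by a relabeling that is its own inverse, so the two sums contain exactly the same terms in a different order. This is a special case — KL divergence is not symmetric in general: D_KL(P||Q) ≠ D_KL(Q||P) for most P, Q.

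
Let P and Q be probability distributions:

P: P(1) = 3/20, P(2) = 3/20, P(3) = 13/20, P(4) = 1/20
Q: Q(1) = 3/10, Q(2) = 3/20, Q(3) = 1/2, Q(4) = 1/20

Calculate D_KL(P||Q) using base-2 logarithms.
0.0960 bits

D_KL(P||Q) = Σ P(x) log₂(P(x)/Q(x))

Computing term by term:
  P(1)·log₂(P(1)/Q(1)) = (3/20)·log₂((3/20)/(3/10)) = -0.15000
  P(2)·log₂(P(2)/Q(2)) = (3/20)·log₂((3/20)/(3/20)) = 0.00000
  P(3)·log₂(P(3)/Q(3)) = (13/20)·log₂((13/20)/(1/2)) = 0.24603
  P(4)·log₂(P(4)/Q(4)) = (1/20)·log₂((1/20)/(1/20)) = 0.00000

D_KL(P||Q) = -0.15000 + 0.00000 + 0.24603 + 0.00000 = 0.09603 ≈ 0.0960 bits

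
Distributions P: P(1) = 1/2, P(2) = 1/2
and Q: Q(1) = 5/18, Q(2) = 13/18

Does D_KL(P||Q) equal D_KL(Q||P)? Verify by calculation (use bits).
D_KL(P||Q) = 0.1587 bits, D_KL(Q||P) = 0.1476 bits. No — D_KL(P||Q) ≠ D_KL(Q||P) for this pair.

D_KL(P||Q) = Σ P(x) log₂(P(x)/Q(x))

Computing term by term:
  P(1)·log₂(P(1)/Q(1)) = (1/2)·log₂((1/2)/(5/18)) = 0.42400
  P(2)·log₂(P(2)/Q(2)) = (1/2)·log₂((1/2)/(13/18)) = -0.26526

D_KL(P||Q) = 0.42400 - 0.26526 = 0.15874 ≈ 0.1587 bits

D_KL(Q||P) = Σ Q(x) log₂(Q(x)/P(x))

Computing term by term:
  Q(1)·log₂(Q(1)/P(1)) = (5/18)·log₂((5/18)/(1/2)) = -0.23555
  Q(2)·log₂(Q(2)/P(2)) = (13/18)·log₂((13/18)/(1/2)) = 0.38315

D_KL(Q||P) = -0.23555 + 0.38315 = 0.14760 ≈ 0.1476 bits

These are NOT equal (difference: 0.0111 bits). KL divergence is asymmetric: D_KL(P||Q) ≠ D_KL(Q||P) in general.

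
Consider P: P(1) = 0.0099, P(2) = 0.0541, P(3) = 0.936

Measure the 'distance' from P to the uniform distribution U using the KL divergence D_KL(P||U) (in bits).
1.2021 bits

U(i) = 1/3 for all i

D_KL(P||U) = Σ P(x) log₂(P(x) / (1/3))
           = Σ P(x) log₂(P(x)) + log₂(3)
           = log₂(3) - H(P)

H(P) = -Σ P(x) log₂(P(x)):
  -P(1)·log₂(P(1)) = -(0.0099)·log₂(0.0099) = 0.06592
  -P(2)·log₂(P(2)) = -(0.0541)·log₂(0.0541) = 0.22767
  -P(3)·log₂(P(3)) = -(0.936)·log₂(0.936) = 0.08931
H(P) = 0.06592 + 0.22767 + 0.08931 = 0.38290 bits

log₂(3) = 1.58496 bits

D_KL(P||U) = 1.58496 - 0.38290 = 1.20206 ≈ 1.2021 bits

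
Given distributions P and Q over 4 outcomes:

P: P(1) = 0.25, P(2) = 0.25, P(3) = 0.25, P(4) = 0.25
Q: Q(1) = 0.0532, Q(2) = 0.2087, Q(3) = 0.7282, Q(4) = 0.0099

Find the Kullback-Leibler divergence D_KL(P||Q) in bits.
1.4022 bits

D_KL(P||Q) = Σ P(x) log₂(P(x)/Q(x))

Computing term by term:
  P(1)·log₂(P(1)/Q(1)) = 0.25·log₂(0.25/0.0532) = 0.55811
  P(2)·log₂(P(2)/Q(2)) = 0.25·log₂(0.25/0.2087) = 0.06512
  P(3)·log₂(P(3)/Q(3)) = 0.25·log₂(0.25/0.7282) = -0.38560
  P(4)·log₂(P(4)/Q(4)) = 0.25·log₂(0.25/0.0099) = 1.16459

D_KL(P||Q) = 0.55811 + 0.06512 - 0.38560 + 1.16459 = 1.40222 ≈ 1.4022 bits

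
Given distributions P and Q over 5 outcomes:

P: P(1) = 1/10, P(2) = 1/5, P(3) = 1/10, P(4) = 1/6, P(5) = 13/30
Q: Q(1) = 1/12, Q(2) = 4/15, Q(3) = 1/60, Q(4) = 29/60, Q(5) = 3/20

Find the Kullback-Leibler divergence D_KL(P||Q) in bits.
0.6090 bits

D_KL(P||Q) = Σ P(x) log₂(P(x)/Q(x))

Computing term by term:
  P(1)·log₂(P(1)/Q(1)) = (1/10)·log₂((1/10)/(1/12)) = 0.02630
  P(2)·log₂(P(2)/Q(2)) = (1/5)·log₂((1/5)/(4/15)) = -0.08301
  P(3)·log₂(P(3)/Q(3)) = (1/10)·log₂((1/10)/(1/60)) = 0.25850
  P(4)·log₂(P(4)/Q(4)) = (1/6)·log₂((1/6)/(29/60)) = -0.25601
  P(5)·log₂(P(5)/Q(5)) = (13/30)·log₂((13/30)/(3/20)) = 0.66322

D_KL(P||Q) = 0.02630 - 0.08301 + 0.25850 - 0.25601 + 0.66322 = 0.60900 ≈ 0.6090 bits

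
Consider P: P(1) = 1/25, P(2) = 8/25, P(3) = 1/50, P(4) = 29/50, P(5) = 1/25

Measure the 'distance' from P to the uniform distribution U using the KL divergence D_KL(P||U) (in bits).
0.8557 bits

U(i) = 1/5 for all i

D_KL(P||U) = Σ P(x) log₂(P(x) / (1/5))
           = Σ P(x) log₂(P(x)) + log₂(5)
           = log₂(5) - H(P)

H(P) = -Σ P(x) log₂(P(x)):
  -P(1)·log₂(P(1)) = -(1/25)·log₂(1/25) = 0.18575
  -P(2)·log₂(P(2)) = -(8/25)·log₂(8/25) = 0.52603
  -P(3)·log₂(P(3)) = -(1/50)·log₂(1/50) = 0.11288
  -P(4)·log₂(P(4)) = -(29/50)·log₂(29/50) = 0.45581
  -P(5)·log₂(P(5)) = -(1/25)·log₂(1/25) = 0.18575
H(P) = 0.18575 + 0.52603 + 0.11288 + 0.45581 + 0.18575 = 1.46622 bits

log₂(5) = 2.32193 bits

D_KL(P||U) = 2.32193 - 1.46622 = 0.85571 ≈ 0.8557 bits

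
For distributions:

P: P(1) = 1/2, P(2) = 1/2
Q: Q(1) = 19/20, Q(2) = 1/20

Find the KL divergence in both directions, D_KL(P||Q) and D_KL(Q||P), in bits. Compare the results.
D_KL(P||Q) = 1.1980 bits, D_KL(Q||P) = 0.7136 bits. D_KL(P||Q) is larger than D_KL(Q||P) by 0.4844 bits; the two directions differ.

D_KL(P||Q) = Σ P(x) log₂(P(x)/Q(x))

Computing term by term:
  P(1)·log₂(P(1)/Q(1)) = (1/2)·log₂((1/2)/(19/20)) = -0.46300
  P(2)·log₂(P(2)/Q(2)) = (1/2)·log₂((1/2)/(1/20)) = 1.66096

D_KL(P||Q) = -0.46300 + 1.66096 = 1.19796 ≈ 1.1980 bits

D_KL(Q||P) = Σ Q(x) log₂(Q(x)/P(x))

Computing term by term:
  Q(1)·log₂(Q(1)/P(1)) = (19/20)·log₂((19/20)/(1/2)) = 0.87970
  Q(2)·log₂(Q(2)/P(2)) = (1/20)·log₂((1/20)/(1/2)) = -0.16610

D_KL(Q||P) = 0.87970 - 0.16610 = 0.71360 ≈ 0.7136 bits

These are NOT equal (difference: 0.4844 bits). KL divergence is asymmetric: D_KL(P||Q) ≠ D_KL(Q||P) in general.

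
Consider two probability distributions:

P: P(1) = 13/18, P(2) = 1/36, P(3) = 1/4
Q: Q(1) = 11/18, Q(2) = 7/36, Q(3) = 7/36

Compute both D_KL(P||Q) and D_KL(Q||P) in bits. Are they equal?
D_KL(P||Q) = 0.1867 bits, D_KL(Q||P) = 0.3281 bits. No, they are not equal.

D_KL(P||Q) = Σ P(x) log₂(P(x)/Q(x))

Computing term by term:
  P(1)·log₂(P(1)/Q(1)) = (13/18)·log₂((13/18)/(11/18)) = 0.17406
  P(2)·log₂(P(2)/Q(2)) = (1/36)·log₂((1/36)/(7/36)) = -0.07798
  P(3)·log₂(P(3)/Q(3)) = (1/4)·log₂((1/4)/(7/36)) = 0.09064

D_KL(P||Q) = 0.17406 - 0.07798 + 0.09064 = 0.18672 ≈ 0.1867 bits

D_KL(Q||P) = Σ Q(x) log₂(Q(x)/P(x))

Computing term by term:
  Q(1)·log₂(Q(1)/P(1)) = (11/18)·log₂((11/18)/(13/18)) = -0.14728
  Q(2)·log₂(Q(2)/P(2)) = (7/36)·log₂((7/36)/(1/36)) = 0.54587
  Q(3)·log₂(Q(3)/P(3)) = (7/36)·log₂((7/36)/(1/4)) = -0.07050

D_KL(Q||P) = -0.14728 + 0.54587 - 0.07050 = 0.32809 ≈ 0.3281 bits

These are NOT equal (difference: 0.1414 bits). KL divergence is asymmetric: D_KL(P||Q) ≠ D_KL(Q||P) in general.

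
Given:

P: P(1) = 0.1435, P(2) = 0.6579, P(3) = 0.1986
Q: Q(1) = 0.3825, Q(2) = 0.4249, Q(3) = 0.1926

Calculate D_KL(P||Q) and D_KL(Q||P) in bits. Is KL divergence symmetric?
D_KL(P||Q) = 0.2208 bits, D_KL(Q||P) = 0.2645 bits. No, KL divergence is not symmetric.

D_KL(P||Q) = Σ P(x) log₂(P(x)/Q(x))

Computing term by term:
  P(1)·log₂(P(1)/Q(1)) = 0.1435·log₂(0.1435/0.3825) = -0.20297
  P(2)·log₂(P(2)/Q(2)) = 0.6579·log₂(0.6579/0.4249) = 0.41497
  P(3)·log₂(P(3)/Q(3)) = 0.1986·log₂(0.1986/0.1926) = 0.00879

D_KL(P||Q) = -0.20297 + 0.41497 + 0.00879 = 0.22079 ≈ 0.2208 bits

D_KL(Q||P) = Σ Q(x) log₂(Q(x)/P(x))

Computing term by term:
  Q(1)·log₂(Q(1)/P(1)) = 0.3825·log₂(0.3825/0.1435) = 0.54101
  Q(2)·log₂(Q(2)/P(2)) = 0.4249·log₂(0.4249/0.6579) = -0.26800
  Q(3)·log₂(Q(3)/P(3)) = 0.1926·log₂(0.1926/0.1986) = -0.00852

D_KL(Q||P) = 0.54101 - 0.26800 - 0.00852 = 0.26449 ≈ 0.2645 bits

These are NOT equal (difference: 0.0437 bits). KL divergence is asymmetric: D_KL(P||Q) ≠ D_KL(Q||P) in general.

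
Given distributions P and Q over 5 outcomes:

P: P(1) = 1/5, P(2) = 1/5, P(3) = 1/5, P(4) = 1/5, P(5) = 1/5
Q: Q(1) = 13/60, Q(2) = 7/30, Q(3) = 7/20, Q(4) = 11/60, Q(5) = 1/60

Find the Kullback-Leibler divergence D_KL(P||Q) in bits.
0.5131 bits

D_KL(P||Q) = Σ P(x) log₂(P(x)/Q(x))

Computing term by term:
  P(1)·log₂(P(1)/Q(1)) = (1/5)·log₂((1/5)/(13/60)) = -0.02310
  P(2)·log₂(P(2)/Q(2)) = (1/5)·log₂((1/5)/(7/30)) = -0.04448
  P(3)·log₂(P(3)/Q(3)) = (1/5)·log₂((1/5)/(7/20)) = -0.16147
  P(4)·log₂(P(4)/Q(4)) = (1/5)·log₂((1/5)/(11/60)) = 0.02511
  P(5)·log₂(P(5)/Q(5)) = (1/5)·log₂((1/5)/(1/60)) = 0.71699

D_KL(P||Q) = -0.02310 - 0.04448 - 0.16147 + 0.02511 + 0.71699 = 0.51305 ≈ 0.5131 bits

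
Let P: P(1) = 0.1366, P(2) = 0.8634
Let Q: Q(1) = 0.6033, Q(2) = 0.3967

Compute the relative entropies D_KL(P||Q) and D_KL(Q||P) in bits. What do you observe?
D_KL(P||Q) = 0.6760 bits, D_KL(Q||P) = 0.8477 bits. The two directions give different values (D_KL(Q||P) exceeds D_KL(P||Q) by 0.1717 bits): KL divergence is asymmetric.

D_KL(P||Q) = Σ P(x) log₂(P(x)/Q(x))

Computing term by term:
  P(1)·log₂(P(1)/Q(1)) = 0.1366·log₂(0.1366/0.6033) = -0.29272
  P(2)·log₂(P(2)/Q(2)) = 0.8634·log₂(0.8634/0.3967) = 0.96872

D_KL(P||Q) = -0.29272 + 0.96872 = 0.67600 ≈ 0.6760 bits

D_KL(Q||P) = Σ Q(x) log₂(Q(x)/P(x))

Computing term by term:
  Q(1)·log₂(Q(1)/P(1)) = 0.6033·log₂(0.6033/0.1366) = 1.29282
  Q(2)·log₂(Q(2)/P(2)) = 0.3967·log₂(0.3967/0.8634) = -0.44509

D_KL(Q||P) = 1.29282 - 0.44509 = 0.84773 ≈ 0.8477 bits

These are NOT equal (difference: 0.1717 bits). KL divergence is asymmetric: D_KL(P||Q) ≠ D_KL(Q||P) in general.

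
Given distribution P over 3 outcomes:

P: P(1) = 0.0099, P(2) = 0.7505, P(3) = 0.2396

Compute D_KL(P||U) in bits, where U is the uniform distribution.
0.7144 bits

U(i) = 1/3 for all i

D_KL(P||U) = Σ P(x) log₂(P(x) / (1/3))
           = Σ P(x) log₂(P(x)) + log₂(3)
           = log₂(3) - H(P)

H(P) = -Σ P(x) log₂(P(x)):
  -P(1)·log₂(P(1)) = -(0.0099)·log₂(0.0099) = 0.06592
  -P(2)·log₂(P(2)) = -(0.7505)·log₂(0.7505) = 0.31076
  -P(3)·log₂(P(3)) = -(0.2396)·log₂(0.2396) = 0.49389
H(P) = 0.06592 + 0.31076 + 0.49389 = 0.87057 bits

log₂(3) = 1.58496 bits

D_KL(P||U) = 1.58496 - 0.87057 = 0.71439 ≈ 0.7144 bits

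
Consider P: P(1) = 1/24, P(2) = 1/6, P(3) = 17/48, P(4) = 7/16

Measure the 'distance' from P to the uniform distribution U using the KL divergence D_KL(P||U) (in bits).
0.3260 bits

U(i) = 1/4 for all i

D_KL(P||U) = Σ P(x) log₂(P(x) / (1/4))
           = Σ P(x) log₂(P(x)) + log₂(4)
           = log₂(4) - H(P)

H(P) = -Σ P(x) log₂(P(x)):
  -P(1)·log₂(P(1)) = -(1/24)·log₂(1/24) = 0.19104
  -P(2)·log₂(P(2)) = -(1/6)·log₂(1/6) = 0.43083
  -P(3)·log₂(P(3)) = -(17/48)·log₂(17/48) = 0.53036
  -P(4)·log₂(P(4)) = -(7/16)·log₂(7/16) = 0.52178
H(P) = 0.19104 + 0.43083 + 0.53036 + 0.52178 = 1.67401 bits

log₂(4) = 2.00000 bits

D_KL(P||U) = 2.00000 - 1.67401 = 0.32599 ≈ 0.3260 bits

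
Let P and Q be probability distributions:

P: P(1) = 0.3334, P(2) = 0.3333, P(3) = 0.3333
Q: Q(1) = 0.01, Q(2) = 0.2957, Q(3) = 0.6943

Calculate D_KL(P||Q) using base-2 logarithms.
1.3914 bits

D_KL(P||Q) = Σ P(x) log₂(P(x)/Q(x))

Computing term by term:
  P(1)·log₂(P(1)/Q(1)) = 0.3334·log₂(0.3334/0.01) = 1.68673
  P(2)·log₂(P(2)/Q(2)) = 0.3333·log₂(0.3333/0.2957) = 0.05756
  P(3)·log₂(P(3)/Q(3)) = 0.3333·log₂(0.3333/0.6943) = -0.35288

D_KL(P||Q) = 1.68673 + 0.05756 - 0.35288 = 1.39141 ≈ 1.3914 bits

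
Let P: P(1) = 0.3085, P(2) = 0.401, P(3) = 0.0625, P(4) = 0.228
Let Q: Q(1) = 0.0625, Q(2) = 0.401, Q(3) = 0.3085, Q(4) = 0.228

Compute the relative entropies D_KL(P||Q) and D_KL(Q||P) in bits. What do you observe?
D_KL(P||Q) = 0.5666 bits, D_KL(Q||P) = 0.5666 bits. The two directions give the same value here, because Q is a self-inverse relabeling of P; in general KL divergence is asymmetric.

D_KL(P||Q) = Σ P(x) log₂(P(x)/Q(x))

Computing term by term:
  P(1)·log₂(P(1)/Q(1)) = 0.3085·log₂(0.3085/0.0625) = 0.71058
  P(2)·log₂(P(2)/Q(2)) = 0.401·log₂(0.401/0.401) = 0.00000
  P(3)·log₂(P(3)/Q(3)) = 0.0625·log₂(0.0625/0.3085) = -0.14396
  P(4)·log₂(P(4)/Q(4)) = 0.228·log₂(0.228/0.228) = 0.00000

D_KL(P||Q) = 0.71058 + 0.00000 - 0.14396 + 0.00000 = 0.56662 ≈ 0.5666 bits

D_KL(Q||P) = Σ Q(x) log₂(Q(x)/P(x))

Computing term by term:
  Q(1)·log₂(Q(1)/P(1)) = 0.0625·log₂(0.0625/0.3085) = -0.14396
  Q(2)·log₂(Q(2)/P(2)) = 0.401·log₂(0.401/0.401) = 0.00000
  Q(3)·log₂(Q(3)/P(3)) = 0.3085·log₂(0.3085/0.0625) = 0.71058
  Q(4)·log₂(Q(4)/P(4)) = 0.228·log₂(0.228/0.228) = 0.00000

D_KL(Q||P) = -0.14396 + 0.00000 + 0.71058 + 0.00000 = 0.56662 ≈ 0.5666 bits

These ARE equal here. Q is P with outcomes relabeled (Q(1) = P(3), Q(3) = P(1)) by a relabeling that is its own inverse, so the two sums contain exactly the same terms in a different order. This is a special case — KL divergence is not symmetric in general: D_KL(P||Q) ≠ D_KL(Q||P) for most P, Q.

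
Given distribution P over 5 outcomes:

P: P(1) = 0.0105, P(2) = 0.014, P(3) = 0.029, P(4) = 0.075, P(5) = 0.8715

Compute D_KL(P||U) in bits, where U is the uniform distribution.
1.5654 bits

U(i) = 1/5 for all i

D_KL(P||U) = Σ P(x) log₂(P(x) / (1/5))
           = Σ P(x) log₂(P(x)) + log₂(5)
           = log₂(5) - H(P)

H(P) = -Σ P(x) log₂(P(x)):
  -P(1)·log₂(P(1)) = -(0.0105)·log₂(0.0105) = 0.06902
  -P(2)·log₂(P(2)) = -(0.014)·log₂(0.014) = 0.08622
  -P(3)·log₂(P(3)) = -(0.029)·log₂(0.029) = 0.14813
  -P(4)·log₂(P(4)) = -(0.075)·log₂(0.075) = 0.28027
  -P(5)·log₂(P(5)) = -(0.8715)·log₂(0.8715) = 0.17293
H(P) = 0.06902 + 0.08622 + 0.14813 + 0.28027 + 0.17293 = 0.75657 bits

log₂(5) = 2.32193 bits

D_KL(P||U) = 2.32193 - 0.75657 = 1.56536 ≈ 1.5654 bits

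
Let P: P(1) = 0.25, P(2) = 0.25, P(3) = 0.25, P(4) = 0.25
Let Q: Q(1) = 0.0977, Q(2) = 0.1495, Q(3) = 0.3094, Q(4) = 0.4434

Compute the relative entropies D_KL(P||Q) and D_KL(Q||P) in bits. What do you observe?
D_KL(P||Q) = 0.2408 bits, D_KL(Q||P) = 0.2184 bits. The two directions give different values (D_KL(P||Q) exceeds D_KL(Q||P) by 0.0224 bits): KL divergence is asymmetric.

D_KL(P||Q) = Σ P(x) log₂(P(x)/Q(x))

Computing term by term:
  P(1)·log₂(P(1)/Q(1)) = 0.25·log₂(0.25/0.0977) = 0.33887
  P(2)·log₂(P(2)/Q(2)) = 0.25·log₂(0.25/0.1495) = 0.18545
  P(3)·log₂(P(3)/Q(3)) = 0.25·log₂(0.25/0.3094) = -0.07689
  P(4)·log₂(P(4)/Q(4)) = 0.25·log₂(0.25/0.4434) = -0.20667

D_KL(P||Q) = 0.33887 + 0.18545 - 0.07689 - 0.20667 = 0.24076 ≈ 0.2408 bits

D_KL(Q||P) = Σ Q(x) log₂(Q(x)/P(x))

Computing term by term:
  Q(1)·log₂(Q(1)/P(1)) = 0.0977·log₂(0.0977/0.25) = -0.13243
  Q(2)·log₂(Q(2)/P(2)) = 0.1495·log₂(0.1495/0.25) = -0.11090
  Q(3)·log₂(Q(3)/P(3)) = 0.3094·log₂(0.3094/0.25) = 0.09515
  Q(4)·log₂(Q(4)/P(4)) = 0.4434·log₂(0.4434/0.25) = 0.36655

D_KL(Q||P) = -0.13243 - 0.11090 + 0.09515 + 0.36655 = 0.21837 ≈ 0.2184 bits

These are NOT equal (difference: 0.0224 bits). KL divergence is asymmetric: D_KL(P||Q) ≠ D_KL(Q||P) in general.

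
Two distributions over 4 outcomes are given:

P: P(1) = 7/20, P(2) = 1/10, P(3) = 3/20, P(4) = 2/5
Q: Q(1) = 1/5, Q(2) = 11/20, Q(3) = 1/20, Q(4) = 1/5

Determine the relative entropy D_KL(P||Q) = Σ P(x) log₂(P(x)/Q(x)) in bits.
0.6744 bits

D_KL(P||Q) = Σ P(x) log₂(P(x)/Q(x))

Computing term by term:
  P(1)·log₂(P(1)/Q(1)) = (7/20)·log₂((7/20)/(1/5)) = 0.28257
  P(2)·log₂(P(2)/Q(2)) = (1/10)·log₂((1/10)/(11/20)) = -0.24594
  P(3)·log₂(P(3)/Q(3)) = (3/20)·log₂((3/20)/(1/20)) = 0.23774
  P(4)·log₂(P(4)/Q(4)) = (2/5)·log₂((2/5)/(1/5)) = 0.40000

D_KL(P||Q) = 0.28257 - 0.24594 + 0.23774 + 0.40000 = 0.67437 ≈ 0.6744 bits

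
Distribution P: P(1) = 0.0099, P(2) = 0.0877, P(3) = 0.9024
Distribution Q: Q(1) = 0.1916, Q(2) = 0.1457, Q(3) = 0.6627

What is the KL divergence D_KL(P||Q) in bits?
0.2954 bits

D_KL(P||Q) = Σ P(x) log₂(P(x)/Q(x))

Computing term by term:
  P(1)·log₂(P(1)/Q(1)) = 0.0099·log₂(0.0099/0.1916) = -0.04232
  P(2)·log₂(P(2)/Q(2)) = 0.0877·log₂(0.0877/0.1457) = -0.06423
  P(3)·log₂(P(3)/Q(3)) = 0.9024·log₂(0.9024/0.6627) = 0.40194

D_KL(P||Q) = -0.04232 - 0.06423 + 0.40194 = 0.29539 ≈ 0.2954 bits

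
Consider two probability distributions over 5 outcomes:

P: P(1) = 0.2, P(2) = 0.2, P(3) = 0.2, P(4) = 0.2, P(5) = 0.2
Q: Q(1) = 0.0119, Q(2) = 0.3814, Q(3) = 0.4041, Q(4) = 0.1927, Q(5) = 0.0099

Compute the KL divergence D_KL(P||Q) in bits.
1.3030 bits

D_KL(P||Q) = Σ P(x) log₂(P(x)/Q(x))

Computing term by term:
  P(1)·log₂(P(1)/Q(1)) = 0.2·log₂(0.2/0.0119) = 0.81419
  P(2)·log₂(P(2)/Q(2)) = 0.2·log₂(0.2/0.3814) = -0.18626
  P(3)·log₂(P(3)/Q(3)) = 0.2·log₂(0.2/0.4041) = -0.20294
  P(4)·log₂(P(4)/Q(4)) = 0.2·log₂(0.2/0.1927) = 0.01073
  P(5)·log₂(P(5)/Q(5)) = 0.2·log₂(0.2/0.0099) = 0.86729

D_KL(P||Q) = 0.81419 - 0.18626 - 0.20294 + 0.01073 + 0.86729 = 1.30301 ≈ 1.3030 bits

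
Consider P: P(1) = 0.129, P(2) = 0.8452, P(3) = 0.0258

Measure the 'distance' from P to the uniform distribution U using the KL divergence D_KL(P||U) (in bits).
0.8626 bits

U(i) = 1/3 for all i

D_KL(P||U) = Σ P(x) log₂(P(x) / (1/3))
           = Σ P(x) log₂(P(x)) + log₂(3)
           = log₂(3) - H(P)

H(P) = -Σ P(x) log₂(P(x)):
  -P(1)·log₂(P(1)) = -(0.129)·log₂(0.129) = 0.38114
  -P(2)·log₂(P(2)) = -(0.8452)·log₂(0.8452) = 0.20508
  -P(3)·log₂(P(3)) = -(0.0258)·log₂(0.0258) = 0.13613
H(P) = 0.38114 + 0.20508 + 0.13613 = 0.72235 bits

log₂(3) = 1.58496 bits

D_KL(P||U) = 1.58496 - 0.72235 = 0.86261 ≈ 0.8626 bits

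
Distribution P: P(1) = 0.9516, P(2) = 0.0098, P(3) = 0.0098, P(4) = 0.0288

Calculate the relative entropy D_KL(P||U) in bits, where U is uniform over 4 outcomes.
1.6537 bits

U(i) = 1/4 for all i

D_KL(P||U) = Σ P(x) log₂(P(x) / (1/4))
           = Σ P(x) log₂(P(x)) + log₂(4)
           = log₂(4) - H(P)

H(P) = -Σ P(x) log₂(P(x)):
  -P(1)·log₂(P(1)) = -(0.9516)·log₂(0.9516) = 0.06811
  -P(2)·log₂(P(2)) = -(0.0098)·log₂(0.0098) = 0.06540
  -P(3)·log₂(P(3)) = -(0.0098)·log₂(0.0098) = 0.06540
  -P(4)·log₂(P(4)) = -(0.0288)·log₂(0.0288) = 0.14739
H(P) = 0.06811 + 0.06540 + 0.06540 + 0.14739 = 0.34630 bits

log₂(4) = 2.00000 bits

D_KL(P||U) = 2.00000 - 0.34630 = 1.65370 ≈ 1.6537 bits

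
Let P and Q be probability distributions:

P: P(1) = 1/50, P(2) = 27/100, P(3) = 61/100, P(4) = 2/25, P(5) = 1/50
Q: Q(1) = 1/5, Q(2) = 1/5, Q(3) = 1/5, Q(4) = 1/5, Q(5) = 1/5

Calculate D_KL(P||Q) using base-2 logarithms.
0.8596 bits

D_KL(P||Q) = Σ P(x) log₂(P(x)/Q(x))

Computing term by term:
  P(1)·log₂(P(1)/Q(1)) = (1/50)·log₂((1/50)/(1/5)) = -0.06644
  P(2)·log₂(P(2)/Q(2)) = (27/100)·log₂((27/100)/(1/5)) = 0.11690
  P(3)·log₂(P(3)/Q(3)) = (61/100)·log₂((61/100)/(1/5)) = 0.98137
  P(4)·log₂(P(4)/Q(4)) = (2/25)·log₂((2/25)/(1/5)) = -0.10575
  P(5)·log₂(P(5)/Q(5)) = (1/50)·log₂((1/50)/(1/5)) = -0.06644

D_KL(P||Q) = -0.06644 + 0.11690 + 0.98137 - 0.10575 - 0.06644 = 0.85964 ≈ 0.8596 bits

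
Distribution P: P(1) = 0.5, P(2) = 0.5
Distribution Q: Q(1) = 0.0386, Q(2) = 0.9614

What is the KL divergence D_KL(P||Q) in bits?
1.3760 bits

D_KL(P||Q) = Σ P(x) log₂(P(x)/Q(x))

Computing term by term:
  P(1)·log₂(P(1)/Q(1)) = 0.5·log₂(0.5/0.0386) = 1.84763
  P(2)·log₂(P(2)/Q(2)) = 0.5·log₂(0.5/0.9614) = -0.47160

D_KL(P||Q) = 1.84763 - 0.47160 = 1.37603 ≈ 1.3760 bits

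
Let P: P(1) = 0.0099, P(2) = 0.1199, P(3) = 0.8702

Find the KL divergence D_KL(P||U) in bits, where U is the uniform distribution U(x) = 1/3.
0.9776 bits

U(i) = 1/3 for all i

D_KL(P||U) = Σ P(x) log₂(P(x) / (1/3))
           = Σ P(x) log₂(P(x)) + log₂(3)
           = log₂(3) - H(P)

H(P) = -Σ P(x) log₂(P(x)):
  -P(1)·log₂(P(1)) = -(0.0099)·log₂(0.0099) = 0.06592
  -P(2)·log₂(P(2)) = -(0.1199)·log₂(0.1199) = 0.36691
  -P(3)·log₂(P(3)) = -(0.8702)·log₂(0.8702) = 0.17455
H(P) = 0.06592 + 0.36691 + 0.17455 = 0.60738 bits

log₂(3) = 1.58496 bits

D_KL(P||U) = 1.58496 - 0.60738 = 0.97758 ≈ 0.9776 bits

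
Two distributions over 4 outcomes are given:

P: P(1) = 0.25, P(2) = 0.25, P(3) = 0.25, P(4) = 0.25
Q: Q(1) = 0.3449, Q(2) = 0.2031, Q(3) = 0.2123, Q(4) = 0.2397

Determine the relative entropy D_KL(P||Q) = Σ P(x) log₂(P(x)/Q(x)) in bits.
0.0330 bits

D_KL(P||Q) = Σ P(x) log₂(P(x)/Q(x))

Computing term by term:
  P(1)·log₂(P(1)/Q(1)) = 0.25·log₂(0.25/0.3449) = -0.11606
  P(2)·log₂(P(2)/Q(2)) = 0.25·log₂(0.25/0.2031) = 0.07493
  P(3)·log₂(P(3)/Q(3)) = 0.25·log₂(0.25/0.2123) = 0.05896
  P(4)·log₂(P(4)/Q(4)) = 0.25·log₂(0.25/0.2397) = 0.01517

D_KL(P||Q) = -0.11606 + 0.07493 + 0.05896 + 0.01517 = 0.03300 ≈ 0.0330 bits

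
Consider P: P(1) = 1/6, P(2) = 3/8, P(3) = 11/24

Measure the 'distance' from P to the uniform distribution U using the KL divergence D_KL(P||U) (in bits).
0.1076 bits

U(i) = 1/3 for all i

D_KL(P||U) = Σ P(x) log₂(P(x) / (1/3))
           = Σ P(x) log₂(P(x)) + log₂(3)
           = log₂(3) - H(P)

H(P) = -Σ P(x) log₂(P(x)):
  -P(1)·log₂(P(1)) = -(1/6)·log₂(1/6) = 0.43083
  -P(2)·log₂(P(2)) = -(3/8)·log₂(3/8) = 0.53064
  -P(3)·log₂(P(3)) = -(11/24)·log₂(11/24) = 0.51587
H(P) = 0.43083 + 0.53064 + 0.51587 = 1.47734 bits

log₂(3) = 1.58496 bits

D_KL(P||U) = 1.58496 - 1.47734 = 0.10762 ≈ 0.1076 bits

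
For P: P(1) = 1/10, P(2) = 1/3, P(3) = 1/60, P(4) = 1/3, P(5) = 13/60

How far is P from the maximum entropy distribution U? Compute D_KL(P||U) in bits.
0.3566 bits

U(i) = 1/5 for all i

D_KL(P||U) = Σ P(x) log₂(P(x) / (1/5))
           = Σ P(x) log₂(P(x)) + log₂(5)
           = log₂(5) - H(P)

H(P) = -Σ P(x) log₂(P(x)):
  -P(1)·log₂(P(1)) = -(1/10)·log₂(1/10) = 0.33219
  -P(2)·log₂(P(2)) = -(1/3)·log₂(1/3) = 0.52832
  -P(3)·log₂(P(3)) = -(1/60)·log₂(1/60) = 0.09845
  -P(4)·log₂(P(4)) = -(1/3)·log₂(1/3) = 0.52832
  -P(5)·log₂(P(5)) = -(13/60)·log₂(13/60) = 0.47806
H(P) = 0.33219 + 0.52832 + 0.09845 + 0.52832 + 0.47806 = 1.96534 bits

log₂(5) = 2.32193 bits

D_KL(P||U) = 2.32193 - 1.96534 = 0.35659 ≈ 0.3566 bits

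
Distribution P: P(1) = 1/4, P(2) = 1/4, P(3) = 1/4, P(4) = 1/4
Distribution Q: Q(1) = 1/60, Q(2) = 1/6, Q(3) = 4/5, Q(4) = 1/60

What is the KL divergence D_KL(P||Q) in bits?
1.6802 bits

D_KL(P||Q) = Σ P(x) log₂(P(x)/Q(x))

Computing term by term:
  P(1)·log₂(P(1)/Q(1)) = (1/4)·log₂((1/4)/(1/60)) = 0.97672
  P(2)·log₂(P(2)/Q(2)) = (1/4)·log₂((1/4)/(1/6)) = 0.14624
  P(3)·log₂(P(3)/Q(3)) = (1/4)·log₂((1/4)/(4/5)) = -0.41952
  P(4)·log₂(P(4)/Q(4)) = (1/4)·log₂((1/4)/(1/60)) = 0.97672

D_KL(P||Q) = 0.97672 + 0.14624 - 0.41952 + 0.97672 = 1.68016 ≈ 1.6802 bits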